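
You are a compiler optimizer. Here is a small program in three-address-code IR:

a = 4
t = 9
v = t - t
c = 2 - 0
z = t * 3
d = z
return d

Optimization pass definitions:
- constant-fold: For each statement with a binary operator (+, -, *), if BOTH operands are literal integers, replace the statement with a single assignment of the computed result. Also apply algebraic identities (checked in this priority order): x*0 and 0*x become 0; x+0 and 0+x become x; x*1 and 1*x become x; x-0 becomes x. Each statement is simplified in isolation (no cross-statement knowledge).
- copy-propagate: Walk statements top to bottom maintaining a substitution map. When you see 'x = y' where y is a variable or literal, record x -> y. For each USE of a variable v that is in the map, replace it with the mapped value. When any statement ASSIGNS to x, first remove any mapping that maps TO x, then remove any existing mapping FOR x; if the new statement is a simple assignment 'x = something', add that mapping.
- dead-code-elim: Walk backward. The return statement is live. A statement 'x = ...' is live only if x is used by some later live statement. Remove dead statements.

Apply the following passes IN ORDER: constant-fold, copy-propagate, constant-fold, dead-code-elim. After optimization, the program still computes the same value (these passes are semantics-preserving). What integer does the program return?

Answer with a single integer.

Initial IR:
  a = 4
  t = 9
  v = t - t
  c = 2 - 0
  z = t * 3
  d = z
  return d
After constant-fold (7 stmts):
  a = 4
  t = 9
  v = t - t
  c = 2
  z = t * 3
  d = z
  return d
After copy-propagate (7 stmts):
  a = 4
  t = 9
  v = 9 - 9
  c = 2
  z = 9 * 3
  d = z
  return z
After constant-fold (7 stmts):
  a = 4
  t = 9
  v = 0
  c = 2
  z = 27
  d = z
  return z
After dead-code-elim (2 stmts):
  z = 27
  return z
Evaluate:
  a = 4  =>  a = 4
  t = 9  =>  t = 9
  v = t - t  =>  v = 0
  c = 2 - 0  =>  c = 2
  z = t * 3  =>  z = 27
  d = z  =>  d = 27
  return d = 27

Answer: 27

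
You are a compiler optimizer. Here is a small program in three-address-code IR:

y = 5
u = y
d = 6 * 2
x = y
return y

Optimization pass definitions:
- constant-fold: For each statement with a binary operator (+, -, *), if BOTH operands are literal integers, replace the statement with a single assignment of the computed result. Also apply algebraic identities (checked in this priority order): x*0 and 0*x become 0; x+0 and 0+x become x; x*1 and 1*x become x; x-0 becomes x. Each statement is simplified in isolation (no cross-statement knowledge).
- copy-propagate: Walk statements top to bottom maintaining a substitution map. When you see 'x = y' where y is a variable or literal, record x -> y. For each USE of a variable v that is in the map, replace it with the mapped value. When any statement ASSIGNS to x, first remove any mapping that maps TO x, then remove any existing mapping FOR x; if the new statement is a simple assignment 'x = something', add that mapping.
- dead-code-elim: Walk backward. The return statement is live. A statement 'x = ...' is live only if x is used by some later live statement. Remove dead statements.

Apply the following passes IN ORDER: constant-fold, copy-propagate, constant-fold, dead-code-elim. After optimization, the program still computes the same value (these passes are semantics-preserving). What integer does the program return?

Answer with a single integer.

Answer: 5

Derivation:
Initial IR:
  y = 5
  u = y
  d = 6 * 2
  x = y
  return y
After constant-fold (5 stmts):
  y = 5
  u = y
  d = 12
  x = y
  return y
After copy-propagate (5 stmts):
  y = 5
  u = 5
  d = 12
  x = 5
  return 5
After constant-fold (5 stmts):
  y = 5
  u = 5
  d = 12
  x = 5
  return 5
After dead-code-elim (1 stmts):
  return 5
Evaluate:
  y = 5  =>  y = 5
  u = y  =>  u = 5
  d = 6 * 2  =>  d = 12
  x = y  =>  x = 5
  return y = 5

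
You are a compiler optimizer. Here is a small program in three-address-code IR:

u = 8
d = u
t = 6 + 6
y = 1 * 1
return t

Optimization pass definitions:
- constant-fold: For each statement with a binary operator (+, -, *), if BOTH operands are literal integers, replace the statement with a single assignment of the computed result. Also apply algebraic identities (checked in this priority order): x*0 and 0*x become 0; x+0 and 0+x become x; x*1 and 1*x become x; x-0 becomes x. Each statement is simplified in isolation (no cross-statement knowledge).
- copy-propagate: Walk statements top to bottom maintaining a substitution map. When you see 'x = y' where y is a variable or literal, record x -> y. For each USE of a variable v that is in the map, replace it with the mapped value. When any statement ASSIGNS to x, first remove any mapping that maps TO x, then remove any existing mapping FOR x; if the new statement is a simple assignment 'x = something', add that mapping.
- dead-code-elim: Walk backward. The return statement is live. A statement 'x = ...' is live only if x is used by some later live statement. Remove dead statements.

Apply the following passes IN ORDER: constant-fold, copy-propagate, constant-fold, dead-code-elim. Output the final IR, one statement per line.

Initial IR:
  u = 8
  d = u
  t = 6 + 6
  y = 1 * 1
  return t
After constant-fold (5 stmts):
  u = 8
  d = u
  t = 12
  y = 1
  return t
After copy-propagate (5 stmts):
  u = 8
  d = 8
  t = 12
  y = 1
  return 12
After constant-fold (5 stmts):
  u = 8
  d = 8
  t = 12
  y = 1
  return 12
After dead-code-elim (1 stmts):
  return 12

Answer: return 12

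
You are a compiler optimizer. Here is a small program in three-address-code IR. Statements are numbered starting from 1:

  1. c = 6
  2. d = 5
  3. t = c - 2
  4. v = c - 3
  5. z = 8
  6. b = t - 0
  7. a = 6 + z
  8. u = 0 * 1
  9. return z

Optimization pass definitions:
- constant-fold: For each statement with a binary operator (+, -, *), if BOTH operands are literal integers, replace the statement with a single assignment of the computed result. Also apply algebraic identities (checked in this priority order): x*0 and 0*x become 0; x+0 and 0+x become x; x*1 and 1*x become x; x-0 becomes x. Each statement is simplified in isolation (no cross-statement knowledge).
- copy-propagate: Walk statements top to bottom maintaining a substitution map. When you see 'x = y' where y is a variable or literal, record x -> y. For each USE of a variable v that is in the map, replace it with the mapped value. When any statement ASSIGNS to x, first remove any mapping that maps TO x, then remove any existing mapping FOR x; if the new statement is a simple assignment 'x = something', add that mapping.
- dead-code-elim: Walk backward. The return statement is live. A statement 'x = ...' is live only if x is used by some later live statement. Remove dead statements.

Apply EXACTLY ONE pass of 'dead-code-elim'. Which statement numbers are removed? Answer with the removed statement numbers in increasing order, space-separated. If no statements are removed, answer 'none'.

Answer: 1 2 3 4 6 7 8

Derivation:
Backward liveness scan:
Stmt 1 'c = 6': DEAD (c not in live set [])
Stmt 2 'd = 5': DEAD (d not in live set [])
Stmt 3 't = c - 2': DEAD (t not in live set [])
Stmt 4 'v = c - 3': DEAD (v not in live set [])
Stmt 5 'z = 8': KEEP (z is live); live-in = []
Stmt 6 'b = t - 0': DEAD (b not in live set ['z'])
Stmt 7 'a = 6 + z': DEAD (a not in live set ['z'])
Stmt 8 'u = 0 * 1': DEAD (u not in live set ['z'])
Stmt 9 'return z': KEEP (return); live-in = ['z']
Removed statement numbers: [1, 2, 3, 4, 6, 7, 8]
Surviving IR:
  z = 8
  return z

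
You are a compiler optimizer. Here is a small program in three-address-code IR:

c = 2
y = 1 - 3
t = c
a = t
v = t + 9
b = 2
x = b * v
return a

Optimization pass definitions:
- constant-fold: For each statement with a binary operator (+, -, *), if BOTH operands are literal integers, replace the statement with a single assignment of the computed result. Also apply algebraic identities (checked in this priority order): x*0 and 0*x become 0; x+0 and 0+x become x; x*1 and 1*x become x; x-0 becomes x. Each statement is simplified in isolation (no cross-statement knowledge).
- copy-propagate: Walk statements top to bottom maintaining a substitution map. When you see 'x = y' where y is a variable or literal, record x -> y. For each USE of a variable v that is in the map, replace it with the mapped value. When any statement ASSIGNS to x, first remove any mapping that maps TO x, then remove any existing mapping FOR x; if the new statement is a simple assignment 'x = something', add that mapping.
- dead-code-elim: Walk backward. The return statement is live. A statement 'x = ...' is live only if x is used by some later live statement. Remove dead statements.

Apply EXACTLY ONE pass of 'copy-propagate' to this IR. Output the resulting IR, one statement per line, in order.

Answer: c = 2
y = 1 - 3
t = 2
a = 2
v = 2 + 9
b = 2
x = 2 * v
return 2

Derivation:
Applying copy-propagate statement-by-statement:
  [1] c = 2  (unchanged)
  [2] y = 1 - 3  (unchanged)
  [3] t = c  -> t = 2
  [4] a = t  -> a = 2
  [5] v = t + 9  -> v = 2 + 9
  [6] b = 2  (unchanged)
  [7] x = b * v  -> x = 2 * v
  [8] return a  -> return 2
Result (8 stmts):
  c = 2
  y = 1 - 3
  t = 2
  a = 2
  v = 2 + 9
  b = 2
  x = 2 * v
  return 2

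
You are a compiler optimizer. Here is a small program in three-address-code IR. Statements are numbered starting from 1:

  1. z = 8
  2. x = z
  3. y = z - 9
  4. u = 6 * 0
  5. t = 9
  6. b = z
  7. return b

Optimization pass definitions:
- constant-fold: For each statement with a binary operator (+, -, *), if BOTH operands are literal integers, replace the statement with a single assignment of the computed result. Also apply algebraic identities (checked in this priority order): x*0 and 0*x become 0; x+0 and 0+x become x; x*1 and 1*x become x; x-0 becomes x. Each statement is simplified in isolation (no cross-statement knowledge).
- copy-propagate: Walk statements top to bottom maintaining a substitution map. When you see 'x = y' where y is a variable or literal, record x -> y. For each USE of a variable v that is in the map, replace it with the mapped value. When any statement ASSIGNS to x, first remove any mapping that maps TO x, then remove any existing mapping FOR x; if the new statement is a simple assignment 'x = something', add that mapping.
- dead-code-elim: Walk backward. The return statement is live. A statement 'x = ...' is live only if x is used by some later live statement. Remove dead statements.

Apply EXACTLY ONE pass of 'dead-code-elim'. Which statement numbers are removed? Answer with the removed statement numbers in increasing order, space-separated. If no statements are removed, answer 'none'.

Answer: 2 3 4 5

Derivation:
Backward liveness scan:
Stmt 1 'z = 8': KEEP (z is live); live-in = []
Stmt 2 'x = z': DEAD (x not in live set ['z'])
Stmt 3 'y = z - 9': DEAD (y not in live set ['z'])
Stmt 4 'u = 6 * 0': DEAD (u not in live set ['z'])
Stmt 5 't = 9': DEAD (t not in live set ['z'])
Stmt 6 'b = z': KEEP (b is live); live-in = ['z']
Stmt 7 'return b': KEEP (return); live-in = ['b']
Removed statement numbers: [2, 3, 4, 5]
Surviving IR:
  z = 8
  b = z
  return b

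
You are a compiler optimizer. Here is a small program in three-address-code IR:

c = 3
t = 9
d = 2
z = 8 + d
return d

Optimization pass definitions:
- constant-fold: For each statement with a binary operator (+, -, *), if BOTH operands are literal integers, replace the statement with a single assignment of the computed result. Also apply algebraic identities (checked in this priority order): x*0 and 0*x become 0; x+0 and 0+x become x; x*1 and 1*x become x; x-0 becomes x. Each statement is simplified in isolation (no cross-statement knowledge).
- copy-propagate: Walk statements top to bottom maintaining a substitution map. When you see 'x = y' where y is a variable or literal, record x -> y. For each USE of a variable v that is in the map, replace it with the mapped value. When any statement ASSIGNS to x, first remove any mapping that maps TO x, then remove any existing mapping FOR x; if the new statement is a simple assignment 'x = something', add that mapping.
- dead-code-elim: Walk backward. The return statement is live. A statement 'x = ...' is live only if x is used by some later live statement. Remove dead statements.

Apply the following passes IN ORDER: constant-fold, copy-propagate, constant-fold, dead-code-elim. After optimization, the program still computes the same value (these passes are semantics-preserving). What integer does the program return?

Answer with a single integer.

Answer: 2

Derivation:
Initial IR:
  c = 3
  t = 9
  d = 2
  z = 8 + d
  return d
After constant-fold (5 stmts):
  c = 3
  t = 9
  d = 2
  z = 8 + d
  return d
After copy-propagate (5 stmts):
  c = 3
  t = 9
  d = 2
  z = 8 + 2
  return 2
After constant-fold (5 stmts):
  c = 3
  t = 9
  d = 2
  z = 10
  return 2
After dead-code-elim (1 stmts):
  return 2
Evaluate:
  c = 3  =>  c = 3
  t = 9  =>  t = 9
  d = 2  =>  d = 2
  z = 8 + d  =>  z = 10
  return d = 2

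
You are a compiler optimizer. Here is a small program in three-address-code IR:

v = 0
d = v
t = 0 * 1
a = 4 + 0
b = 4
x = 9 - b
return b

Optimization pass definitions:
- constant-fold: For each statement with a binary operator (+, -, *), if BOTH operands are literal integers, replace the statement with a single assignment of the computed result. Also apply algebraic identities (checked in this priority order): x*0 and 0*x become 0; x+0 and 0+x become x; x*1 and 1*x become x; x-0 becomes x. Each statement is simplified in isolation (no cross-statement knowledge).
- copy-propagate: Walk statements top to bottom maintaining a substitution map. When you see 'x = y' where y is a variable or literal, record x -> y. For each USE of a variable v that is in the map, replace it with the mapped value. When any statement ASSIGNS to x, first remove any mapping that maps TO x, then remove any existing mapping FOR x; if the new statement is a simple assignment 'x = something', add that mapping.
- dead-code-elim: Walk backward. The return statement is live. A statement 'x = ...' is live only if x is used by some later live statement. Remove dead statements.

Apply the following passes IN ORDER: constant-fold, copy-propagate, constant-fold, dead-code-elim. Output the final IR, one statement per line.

Initial IR:
  v = 0
  d = v
  t = 0 * 1
  a = 4 + 0
  b = 4
  x = 9 - b
  return b
After constant-fold (7 stmts):
  v = 0
  d = v
  t = 0
  a = 4
  b = 4
  x = 9 - b
  return b
After copy-propagate (7 stmts):
  v = 0
  d = 0
  t = 0
  a = 4
  b = 4
  x = 9 - 4
  return 4
After constant-fold (7 stmts):
  v = 0
  d = 0
  t = 0
  a = 4
  b = 4
  x = 5
  return 4
After dead-code-elim (1 stmts):
  return 4

Answer: return 4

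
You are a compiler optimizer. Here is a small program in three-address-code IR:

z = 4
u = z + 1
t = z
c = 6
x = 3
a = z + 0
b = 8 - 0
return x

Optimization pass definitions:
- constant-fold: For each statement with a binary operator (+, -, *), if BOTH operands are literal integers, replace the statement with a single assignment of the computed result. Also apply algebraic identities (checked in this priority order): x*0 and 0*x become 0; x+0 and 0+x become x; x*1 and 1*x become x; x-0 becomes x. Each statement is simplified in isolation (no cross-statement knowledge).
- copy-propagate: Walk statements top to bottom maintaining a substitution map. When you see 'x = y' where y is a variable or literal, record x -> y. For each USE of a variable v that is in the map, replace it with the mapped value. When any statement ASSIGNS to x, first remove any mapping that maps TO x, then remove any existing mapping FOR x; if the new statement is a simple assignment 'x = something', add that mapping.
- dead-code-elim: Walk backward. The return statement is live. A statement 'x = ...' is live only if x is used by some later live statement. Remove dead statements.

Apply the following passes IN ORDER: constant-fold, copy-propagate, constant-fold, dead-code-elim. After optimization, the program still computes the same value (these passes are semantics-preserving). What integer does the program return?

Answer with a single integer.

Initial IR:
  z = 4
  u = z + 1
  t = z
  c = 6
  x = 3
  a = z + 0
  b = 8 - 0
  return x
After constant-fold (8 stmts):
  z = 4
  u = z + 1
  t = z
  c = 6
  x = 3
  a = z
  b = 8
  return x
After copy-propagate (8 stmts):
  z = 4
  u = 4 + 1
  t = 4
  c = 6
  x = 3
  a = 4
  b = 8
  return 3
After constant-fold (8 stmts):
  z = 4
  u = 5
  t = 4
  c = 6
  x = 3
  a = 4
  b = 8
  return 3
After dead-code-elim (1 stmts):
  return 3
Evaluate:
  z = 4  =>  z = 4
  u = z + 1  =>  u = 5
  t = z  =>  t = 4
  c = 6  =>  c = 6
  x = 3  =>  x = 3
  a = z + 0  =>  a = 4
  b = 8 - 0  =>  b = 8
  return x = 3

Answer: 3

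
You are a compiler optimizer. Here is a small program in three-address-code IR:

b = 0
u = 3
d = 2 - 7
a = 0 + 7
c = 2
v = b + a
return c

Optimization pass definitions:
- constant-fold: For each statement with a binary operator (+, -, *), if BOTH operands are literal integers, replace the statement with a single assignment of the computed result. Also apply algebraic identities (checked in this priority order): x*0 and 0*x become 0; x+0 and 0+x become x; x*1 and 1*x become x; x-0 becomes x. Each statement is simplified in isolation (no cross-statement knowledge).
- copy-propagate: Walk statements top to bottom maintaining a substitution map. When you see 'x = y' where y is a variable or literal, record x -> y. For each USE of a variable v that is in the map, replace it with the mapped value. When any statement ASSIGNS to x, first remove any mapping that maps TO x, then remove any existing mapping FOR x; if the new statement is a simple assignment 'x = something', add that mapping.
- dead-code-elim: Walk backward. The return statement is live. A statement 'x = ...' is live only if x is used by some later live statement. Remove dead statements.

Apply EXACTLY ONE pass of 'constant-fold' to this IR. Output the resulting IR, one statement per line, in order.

Applying constant-fold statement-by-statement:
  [1] b = 0  (unchanged)
  [2] u = 3  (unchanged)
  [3] d = 2 - 7  -> d = -5
  [4] a = 0 + 7  -> a = 7
  [5] c = 2  (unchanged)
  [6] v = b + a  (unchanged)
  [7] return c  (unchanged)
Result (7 stmts):
  b = 0
  u = 3
  d = -5
  a = 7
  c = 2
  v = b + a
  return c

Answer: b = 0
u = 3
d = -5
a = 7
c = 2
v = b + a
return c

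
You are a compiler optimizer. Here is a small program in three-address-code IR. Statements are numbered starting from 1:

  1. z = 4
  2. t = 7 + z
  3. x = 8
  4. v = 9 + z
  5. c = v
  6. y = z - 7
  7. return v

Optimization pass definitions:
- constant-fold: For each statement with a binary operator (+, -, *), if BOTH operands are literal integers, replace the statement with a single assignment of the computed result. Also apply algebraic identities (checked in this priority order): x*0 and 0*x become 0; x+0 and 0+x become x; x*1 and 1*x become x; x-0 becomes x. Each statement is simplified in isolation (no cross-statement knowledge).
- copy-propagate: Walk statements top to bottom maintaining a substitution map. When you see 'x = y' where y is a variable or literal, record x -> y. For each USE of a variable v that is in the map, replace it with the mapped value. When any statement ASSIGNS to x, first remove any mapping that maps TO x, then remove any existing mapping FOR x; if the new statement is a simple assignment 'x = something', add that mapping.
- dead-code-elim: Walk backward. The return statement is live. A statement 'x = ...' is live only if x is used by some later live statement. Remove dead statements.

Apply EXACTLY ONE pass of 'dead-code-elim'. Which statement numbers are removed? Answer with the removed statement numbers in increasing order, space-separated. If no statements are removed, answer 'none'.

Answer: 2 3 5 6

Derivation:
Backward liveness scan:
Stmt 1 'z = 4': KEEP (z is live); live-in = []
Stmt 2 't = 7 + z': DEAD (t not in live set ['z'])
Stmt 3 'x = 8': DEAD (x not in live set ['z'])
Stmt 4 'v = 9 + z': KEEP (v is live); live-in = ['z']
Stmt 5 'c = v': DEAD (c not in live set ['v'])
Stmt 6 'y = z - 7': DEAD (y not in live set ['v'])
Stmt 7 'return v': KEEP (return); live-in = ['v']
Removed statement numbers: [2, 3, 5, 6]
Surviving IR:
  z = 4
  v = 9 + z
  return v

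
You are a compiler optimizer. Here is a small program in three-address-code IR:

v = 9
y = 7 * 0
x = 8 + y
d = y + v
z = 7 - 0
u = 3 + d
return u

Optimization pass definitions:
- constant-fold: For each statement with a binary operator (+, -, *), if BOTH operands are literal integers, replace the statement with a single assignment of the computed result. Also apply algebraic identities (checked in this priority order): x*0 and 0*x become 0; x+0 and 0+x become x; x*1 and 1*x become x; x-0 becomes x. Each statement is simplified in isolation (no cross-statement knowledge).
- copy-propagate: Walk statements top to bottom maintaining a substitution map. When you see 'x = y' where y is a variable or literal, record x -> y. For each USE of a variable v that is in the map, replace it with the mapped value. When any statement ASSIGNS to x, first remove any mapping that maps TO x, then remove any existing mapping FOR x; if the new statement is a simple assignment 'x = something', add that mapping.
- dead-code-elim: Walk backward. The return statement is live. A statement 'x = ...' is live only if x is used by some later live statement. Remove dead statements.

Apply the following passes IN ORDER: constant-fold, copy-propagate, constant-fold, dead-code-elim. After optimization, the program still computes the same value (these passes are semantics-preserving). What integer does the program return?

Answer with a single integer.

Answer: 12

Derivation:
Initial IR:
  v = 9
  y = 7 * 0
  x = 8 + y
  d = y + v
  z = 7 - 0
  u = 3 + d
  return u
After constant-fold (7 stmts):
  v = 9
  y = 0
  x = 8 + y
  d = y + v
  z = 7
  u = 3 + d
  return u
After copy-propagate (7 stmts):
  v = 9
  y = 0
  x = 8 + 0
  d = 0 + 9
  z = 7
  u = 3 + d
  return u
After constant-fold (7 stmts):
  v = 9
  y = 0
  x = 8
  d = 9
  z = 7
  u = 3 + d
  return u
After dead-code-elim (3 stmts):
  d = 9
  u = 3 + d
  return u
Evaluate:
  v = 9  =>  v = 9
  y = 7 * 0  =>  y = 0
  x = 8 + y  =>  x = 8
  d = y + v  =>  d = 9
  z = 7 - 0  =>  z = 7
  u = 3 + d  =>  u = 12
  return u = 12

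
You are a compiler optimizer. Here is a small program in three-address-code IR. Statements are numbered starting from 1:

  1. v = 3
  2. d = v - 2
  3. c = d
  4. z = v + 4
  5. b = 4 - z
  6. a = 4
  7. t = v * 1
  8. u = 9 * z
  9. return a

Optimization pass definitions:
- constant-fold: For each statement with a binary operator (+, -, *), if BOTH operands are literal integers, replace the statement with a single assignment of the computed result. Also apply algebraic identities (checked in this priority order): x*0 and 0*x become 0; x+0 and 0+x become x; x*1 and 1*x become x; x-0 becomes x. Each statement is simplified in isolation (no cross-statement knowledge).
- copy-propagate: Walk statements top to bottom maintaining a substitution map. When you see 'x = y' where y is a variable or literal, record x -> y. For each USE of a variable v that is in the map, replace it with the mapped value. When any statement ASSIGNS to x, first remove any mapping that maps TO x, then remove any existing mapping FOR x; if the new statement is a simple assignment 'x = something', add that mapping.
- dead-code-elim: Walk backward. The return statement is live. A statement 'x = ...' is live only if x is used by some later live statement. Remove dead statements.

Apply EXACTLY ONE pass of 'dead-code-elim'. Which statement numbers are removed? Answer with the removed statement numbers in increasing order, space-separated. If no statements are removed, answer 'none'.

Answer: 1 2 3 4 5 7 8

Derivation:
Backward liveness scan:
Stmt 1 'v = 3': DEAD (v not in live set [])
Stmt 2 'd = v - 2': DEAD (d not in live set [])
Stmt 3 'c = d': DEAD (c not in live set [])
Stmt 4 'z = v + 4': DEAD (z not in live set [])
Stmt 5 'b = 4 - z': DEAD (b not in live set [])
Stmt 6 'a = 4': KEEP (a is live); live-in = []
Stmt 7 't = v * 1': DEAD (t not in live set ['a'])
Stmt 8 'u = 9 * z': DEAD (u not in live set ['a'])
Stmt 9 'return a': KEEP (return); live-in = ['a']
Removed statement numbers: [1, 2, 3, 4, 5, 7, 8]
Surviving IR:
  a = 4
  return a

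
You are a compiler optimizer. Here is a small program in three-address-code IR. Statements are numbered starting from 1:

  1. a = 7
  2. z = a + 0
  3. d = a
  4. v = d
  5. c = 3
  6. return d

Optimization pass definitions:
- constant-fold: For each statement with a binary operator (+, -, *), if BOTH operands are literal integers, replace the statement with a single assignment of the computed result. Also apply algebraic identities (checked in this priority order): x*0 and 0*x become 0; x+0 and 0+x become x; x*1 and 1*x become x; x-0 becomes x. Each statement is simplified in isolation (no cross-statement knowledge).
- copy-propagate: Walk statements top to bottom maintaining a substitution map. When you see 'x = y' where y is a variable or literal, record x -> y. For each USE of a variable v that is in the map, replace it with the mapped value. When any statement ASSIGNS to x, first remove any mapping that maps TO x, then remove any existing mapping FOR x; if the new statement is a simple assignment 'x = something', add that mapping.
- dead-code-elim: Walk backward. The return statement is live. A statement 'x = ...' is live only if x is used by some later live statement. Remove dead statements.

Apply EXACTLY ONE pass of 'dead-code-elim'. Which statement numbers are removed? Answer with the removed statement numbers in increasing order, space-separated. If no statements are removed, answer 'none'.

Backward liveness scan:
Stmt 1 'a = 7': KEEP (a is live); live-in = []
Stmt 2 'z = a + 0': DEAD (z not in live set ['a'])
Stmt 3 'd = a': KEEP (d is live); live-in = ['a']
Stmt 4 'v = d': DEAD (v not in live set ['d'])
Stmt 5 'c = 3': DEAD (c not in live set ['d'])
Stmt 6 'return d': KEEP (return); live-in = ['d']
Removed statement numbers: [2, 4, 5]
Surviving IR:
  a = 7
  d = a
  return d

Answer: 2 4 5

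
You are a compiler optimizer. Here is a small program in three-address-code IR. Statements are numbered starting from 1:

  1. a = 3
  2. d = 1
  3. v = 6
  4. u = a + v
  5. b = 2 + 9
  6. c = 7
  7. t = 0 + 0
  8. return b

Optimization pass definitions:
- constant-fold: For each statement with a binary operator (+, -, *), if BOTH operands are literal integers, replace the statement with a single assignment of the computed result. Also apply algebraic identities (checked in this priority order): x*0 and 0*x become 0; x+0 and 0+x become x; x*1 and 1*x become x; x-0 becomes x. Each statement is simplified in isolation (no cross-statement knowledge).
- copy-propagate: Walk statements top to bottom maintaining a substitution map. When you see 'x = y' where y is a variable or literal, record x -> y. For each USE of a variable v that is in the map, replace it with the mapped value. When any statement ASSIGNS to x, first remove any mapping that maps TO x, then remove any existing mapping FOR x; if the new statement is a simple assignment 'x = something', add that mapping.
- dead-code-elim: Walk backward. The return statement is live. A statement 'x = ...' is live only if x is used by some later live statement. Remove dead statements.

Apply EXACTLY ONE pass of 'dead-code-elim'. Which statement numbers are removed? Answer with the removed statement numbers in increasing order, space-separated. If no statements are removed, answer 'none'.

Answer: 1 2 3 4 6 7

Derivation:
Backward liveness scan:
Stmt 1 'a = 3': DEAD (a not in live set [])
Stmt 2 'd = 1': DEAD (d not in live set [])
Stmt 3 'v = 6': DEAD (v not in live set [])
Stmt 4 'u = a + v': DEAD (u not in live set [])
Stmt 5 'b = 2 + 9': KEEP (b is live); live-in = []
Stmt 6 'c = 7': DEAD (c not in live set ['b'])
Stmt 7 't = 0 + 0': DEAD (t not in live set ['b'])
Stmt 8 'return b': KEEP (return); live-in = ['b']
Removed statement numbers: [1, 2, 3, 4, 6, 7]
Surviving IR:
  b = 2 + 9
  return b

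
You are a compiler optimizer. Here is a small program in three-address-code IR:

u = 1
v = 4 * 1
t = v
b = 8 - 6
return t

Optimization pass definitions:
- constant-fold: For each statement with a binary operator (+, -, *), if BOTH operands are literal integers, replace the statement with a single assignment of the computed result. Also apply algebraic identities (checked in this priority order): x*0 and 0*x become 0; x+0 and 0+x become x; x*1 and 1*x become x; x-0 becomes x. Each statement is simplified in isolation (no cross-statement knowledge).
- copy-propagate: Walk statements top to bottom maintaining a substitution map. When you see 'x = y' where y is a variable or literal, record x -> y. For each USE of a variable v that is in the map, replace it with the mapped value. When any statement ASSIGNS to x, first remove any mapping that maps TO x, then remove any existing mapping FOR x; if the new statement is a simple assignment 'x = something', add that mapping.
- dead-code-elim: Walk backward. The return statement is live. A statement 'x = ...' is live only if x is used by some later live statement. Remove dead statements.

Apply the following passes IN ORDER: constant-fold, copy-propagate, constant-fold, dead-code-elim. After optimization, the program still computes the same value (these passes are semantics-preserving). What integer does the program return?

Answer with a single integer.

Answer: 4

Derivation:
Initial IR:
  u = 1
  v = 4 * 1
  t = v
  b = 8 - 6
  return t
After constant-fold (5 stmts):
  u = 1
  v = 4
  t = v
  b = 2
  return t
After copy-propagate (5 stmts):
  u = 1
  v = 4
  t = 4
  b = 2
  return 4
After constant-fold (5 stmts):
  u = 1
  v = 4
  t = 4
  b = 2
  return 4
After dead-code-elim (1 stmts):
  return 4
Evaluate:
  u = 1  =>  u = 1
  v = 4 * 1  =>  v = 4
  t = v  =>  t = 4
  b = 8 - 6  =>  b = 2
  return t = 4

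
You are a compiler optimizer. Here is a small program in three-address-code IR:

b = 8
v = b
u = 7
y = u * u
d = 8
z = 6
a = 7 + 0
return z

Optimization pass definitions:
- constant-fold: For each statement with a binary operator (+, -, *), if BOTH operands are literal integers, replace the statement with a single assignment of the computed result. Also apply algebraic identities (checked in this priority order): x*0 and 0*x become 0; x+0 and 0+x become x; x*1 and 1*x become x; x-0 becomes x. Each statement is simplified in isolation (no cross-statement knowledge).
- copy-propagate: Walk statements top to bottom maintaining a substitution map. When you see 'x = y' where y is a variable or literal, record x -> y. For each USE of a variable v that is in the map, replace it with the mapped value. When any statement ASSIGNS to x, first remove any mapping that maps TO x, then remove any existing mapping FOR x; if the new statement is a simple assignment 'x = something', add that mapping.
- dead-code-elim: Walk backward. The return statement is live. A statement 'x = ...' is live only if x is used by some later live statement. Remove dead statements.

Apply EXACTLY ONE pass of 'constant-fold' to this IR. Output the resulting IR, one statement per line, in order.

Answer: b = 8
v = b
u = 7
y = u * u
d = 8
z = 6
a = 7
return z

Derivation:
Applying constant-fold statement-by-statement:
  [1] b = 8  (unchanged)
  [2] v = b  (unchanged)
  [3] u = 7  (unchanged)
  [4] y = u * u  (unchanged)
  [5] d = 8  (unchanged)
  [6] z = 6  (unchanged)
  [7] a = 7 + 0  -> a = 7
  [8] return z  (unchanged)
Result (8 stmts):
  b = 8
  v = b
  u = 7
  y = u * u
  d = 8
  z = 6
  a = 7
  return z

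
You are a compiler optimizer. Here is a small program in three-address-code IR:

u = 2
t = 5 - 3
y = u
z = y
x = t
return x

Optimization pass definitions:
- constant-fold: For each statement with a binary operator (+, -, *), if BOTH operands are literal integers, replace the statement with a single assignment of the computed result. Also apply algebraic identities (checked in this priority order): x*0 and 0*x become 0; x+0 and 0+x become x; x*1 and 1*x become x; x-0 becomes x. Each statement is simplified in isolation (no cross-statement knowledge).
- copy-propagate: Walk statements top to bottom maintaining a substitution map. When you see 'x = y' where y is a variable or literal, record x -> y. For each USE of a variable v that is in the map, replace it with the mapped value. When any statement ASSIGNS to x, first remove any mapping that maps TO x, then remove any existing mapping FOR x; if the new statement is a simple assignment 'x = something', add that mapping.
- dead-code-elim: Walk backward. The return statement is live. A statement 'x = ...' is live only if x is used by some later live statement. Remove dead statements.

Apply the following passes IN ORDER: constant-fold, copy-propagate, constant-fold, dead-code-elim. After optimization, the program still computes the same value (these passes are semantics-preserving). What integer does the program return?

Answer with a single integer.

Answer: 2

Derivation:
Initial IR:
  u = 2
  t = 5 - 3
  y = u
  z = y
  x = t
  return x
After constant-fold (6 stmts):
  u = 2
  t = 2
  y = u
  z = y
  x = t
  return x
After copy-propagate (6 stmts):
  u = 2
  t = 2
  y = 2
  z = 2
  x = 2
  return 2
After constant-fold (6 stmts):
  u = 2
  t = 2
  y = 2
  z = 2
  x = 2
  return 2
After dead-code-elim (1 stmts):
  return 2
Evaluate:
  u = 2  =>  u = 2
  t = 5 - 3  =>  t = 2
  y = u  =>  y = 2
  z = y  =>  z = 2
  x = t  =>  x = 2
  return x = 2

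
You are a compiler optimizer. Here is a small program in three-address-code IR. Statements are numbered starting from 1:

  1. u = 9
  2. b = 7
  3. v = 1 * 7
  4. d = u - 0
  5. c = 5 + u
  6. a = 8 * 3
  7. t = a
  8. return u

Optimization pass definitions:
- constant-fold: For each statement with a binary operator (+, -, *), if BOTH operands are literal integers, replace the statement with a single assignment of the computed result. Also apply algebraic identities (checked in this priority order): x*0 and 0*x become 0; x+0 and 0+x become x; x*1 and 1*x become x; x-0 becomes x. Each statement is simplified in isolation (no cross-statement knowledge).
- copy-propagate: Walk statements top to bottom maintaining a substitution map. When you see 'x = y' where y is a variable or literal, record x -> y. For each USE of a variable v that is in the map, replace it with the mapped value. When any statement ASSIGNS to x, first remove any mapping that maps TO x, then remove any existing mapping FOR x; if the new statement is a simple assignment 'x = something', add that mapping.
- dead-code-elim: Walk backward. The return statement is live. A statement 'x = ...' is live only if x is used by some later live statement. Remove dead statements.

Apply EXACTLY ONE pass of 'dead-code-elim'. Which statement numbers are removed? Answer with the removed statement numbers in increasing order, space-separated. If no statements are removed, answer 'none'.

Answer: 2 3 4 5 6 7

Derivation:
Backward liveness scan:
Stmt 1 'u = 9': KEEP (u is live); live-in = []
Stmt 2 'b = 7': DEAD (b not in live set ['u'])
Stmt 3 'v = 1 * 7': DEAD (v not in live set ['u'])
Stmt 4 'd = u - 0': DEAD (d not in live set ['u'])
Stmt 5 'c = 5 + u': DEAD (c not in live set ['u'])
Stmt 6 'a = 8 * 3': DEAD (a not in live set ['u'])
Stmt 7 't = a': DEAD (t not in live set ['u'])
Stmt 8 'return u': KEEP (return); live-in = ['u']
Removed statement numbers: [2, 3, 4, 5, 6, 7]
Surviving IR:
  u = 9
  return u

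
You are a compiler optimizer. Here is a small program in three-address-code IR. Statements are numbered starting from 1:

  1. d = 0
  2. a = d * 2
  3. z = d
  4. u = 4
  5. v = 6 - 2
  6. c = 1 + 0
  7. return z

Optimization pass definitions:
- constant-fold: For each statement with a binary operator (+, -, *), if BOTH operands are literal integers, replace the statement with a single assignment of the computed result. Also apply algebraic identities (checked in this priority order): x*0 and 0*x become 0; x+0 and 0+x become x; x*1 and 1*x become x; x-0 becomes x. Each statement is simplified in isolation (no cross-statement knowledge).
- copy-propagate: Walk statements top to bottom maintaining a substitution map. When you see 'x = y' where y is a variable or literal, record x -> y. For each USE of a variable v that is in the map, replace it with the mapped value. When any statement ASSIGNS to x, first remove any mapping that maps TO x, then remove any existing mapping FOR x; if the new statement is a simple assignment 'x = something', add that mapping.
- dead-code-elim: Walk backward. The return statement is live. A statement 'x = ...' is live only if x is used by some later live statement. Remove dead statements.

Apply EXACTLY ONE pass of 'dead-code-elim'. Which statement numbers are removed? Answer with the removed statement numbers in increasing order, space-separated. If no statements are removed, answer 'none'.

Answer: 2 4 5 6

Derivation:
Backward liveness scan:
Stmt 1 'd = 0': KEEP (d is live); live-in = []
Stmt 2 'a = d * 2': DEAD (a not in live set ['d'])
Stmt 3 'z = d': KEEP (z is live); live-in = ['d']
Stmt 4 'u = 4': DEAD (u not in live set ['z'])
Stmt 5 'v = 6 - 2': DEAD (v not in live set ['z'])
Stmt 6 'c = 1 + 0': DEAD (c not in live set ['z'])
Stmt 7 'return z': KEEP (return); live-in = ['z']
Removed statement numbers: [2, 4, 5, 6]
Surviving IR:
  d = 0
  z = d
  return z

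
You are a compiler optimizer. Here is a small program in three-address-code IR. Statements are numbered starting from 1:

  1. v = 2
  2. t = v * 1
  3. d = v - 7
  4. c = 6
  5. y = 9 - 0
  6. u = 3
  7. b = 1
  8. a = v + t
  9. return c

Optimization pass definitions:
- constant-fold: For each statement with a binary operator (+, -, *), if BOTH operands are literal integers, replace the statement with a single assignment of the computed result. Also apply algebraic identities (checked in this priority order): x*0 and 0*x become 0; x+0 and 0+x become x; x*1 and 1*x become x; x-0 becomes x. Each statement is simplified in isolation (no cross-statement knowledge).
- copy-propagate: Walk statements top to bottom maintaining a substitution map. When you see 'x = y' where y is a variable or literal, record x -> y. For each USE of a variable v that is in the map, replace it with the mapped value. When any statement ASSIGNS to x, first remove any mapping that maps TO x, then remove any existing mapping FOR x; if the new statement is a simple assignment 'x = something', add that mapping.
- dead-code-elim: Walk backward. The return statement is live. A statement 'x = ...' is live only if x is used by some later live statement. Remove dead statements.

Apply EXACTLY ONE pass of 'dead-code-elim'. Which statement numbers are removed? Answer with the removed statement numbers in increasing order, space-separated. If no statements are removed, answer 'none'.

Backward liveness scan:
Stmt 1 'v = 2': DEAD (v not in live set [])
Stmt 2 't = v * 1': DEAD (t not in live set [])
Stmt 3 'd = v - 7': DEAD (d not in live set [])
Stmt 4 'c = 6': KEEP (c is live); live-in = []
Stmt 5 'y = 9 - 0': DEAD (y not in live set ['c'])
Stmt 6 'u = 3': DEAD (u not in live set ['c'])
Stmt 7 'b = 1': DEAD (b not in live set ['c'])
Stmt 8 'a = v + t': DEAD (a not in live set ['c'])
Stmt 9 'return c': KEEP (return); live-in = ['c']
Removed statement numbers: [1, 2, 3, 5, 6, 7, 8]
Surviving IR:
  c = 6
  return c

Answer: 1 2 3 5 6 7 8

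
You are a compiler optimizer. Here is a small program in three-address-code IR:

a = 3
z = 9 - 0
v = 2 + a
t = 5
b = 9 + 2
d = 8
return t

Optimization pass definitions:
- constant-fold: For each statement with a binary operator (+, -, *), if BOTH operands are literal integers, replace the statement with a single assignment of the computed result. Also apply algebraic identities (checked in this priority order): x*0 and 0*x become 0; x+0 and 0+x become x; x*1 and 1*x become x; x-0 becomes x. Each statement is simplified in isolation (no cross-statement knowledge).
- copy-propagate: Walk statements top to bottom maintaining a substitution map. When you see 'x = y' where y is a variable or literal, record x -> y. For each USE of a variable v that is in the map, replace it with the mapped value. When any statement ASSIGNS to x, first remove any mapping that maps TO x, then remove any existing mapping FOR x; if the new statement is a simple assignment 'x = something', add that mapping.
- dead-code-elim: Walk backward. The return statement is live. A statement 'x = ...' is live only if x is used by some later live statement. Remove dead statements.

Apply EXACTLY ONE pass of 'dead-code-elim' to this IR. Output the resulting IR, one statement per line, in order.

Answer: t = 5
return t

Derivation:
Applying dead-code-elim statement-by-statement:
  [7] return t  -> KEEP (return); live=['t']
  [6] d = 8  -> DEAD (d not live)
  [5] b = 9 + 2  -> DEAD (b not live)
  [4] t = 5  -> KEEP; live=[]
  [3] v = 2 + a  -> DEAD (v not live)
  [2] z = 9 - 0  -> DEAD (z not live)
  [1] a = 3  -> DEAD (a not live)
Result (2 stmts):
  t = 5
  return t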